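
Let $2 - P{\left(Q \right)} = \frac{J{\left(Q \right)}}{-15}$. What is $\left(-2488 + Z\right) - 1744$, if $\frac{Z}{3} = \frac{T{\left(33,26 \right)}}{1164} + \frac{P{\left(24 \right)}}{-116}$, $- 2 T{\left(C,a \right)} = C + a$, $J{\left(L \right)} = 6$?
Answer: $- \frac{476200179}{112520} \approx -4232.1$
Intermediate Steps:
$T{\left(C,a \right)} = - \frac{C}{2} - \frac{a}{2}$ ($T{\left(C,a \right)} = - \frac{C + a}{2} = - \frac{C}{2} - \frac{a}{2}$)
$P{\left(Q \right)} = \frac{12}{5}$ ($P{\left(Q \right)} = 2 - \frac{6}{-15} = 2 - 6 \left(- \frac{1}{15}\right) = 2 - - \frac{2}{5} = 2 + \frac{2}{5} = \frac{12}{5}$)
$Z = - \frac{15539}{112520}$ ($Z = 3 \left(\frac{\left(- \frac{1}{2}\right) 33 - 13}{1164} + \frac{12}{5 \left(-116\right)}\right) = 3 \left(\left(- \frac{33}{2} - 13\right) \frac{1}{1164} + \frac{12}{5} \left(- \frac{1}{116}\right)\right) = 3 \left(\left(- \frac{59}{2}\right) \frac{1}{1164} - \frac{3}{145}\right) = 3 \left(- \frac{59}{2328} - \frac{3}{145}\right) = 3 \left(- \frac{15539}{337560}\right) = - \frac{15539}{112520} \approx -0.1381$)
$\left(-2488 + Z\right) - 1744 = \left(-2488 - \frac{15539}{112520}\right) - 1744 = - \frac{279965299}{112520} - 1744 = - \frac{476200179}{112520}$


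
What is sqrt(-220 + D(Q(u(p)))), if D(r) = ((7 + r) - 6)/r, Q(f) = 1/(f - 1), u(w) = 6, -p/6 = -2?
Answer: I*sqrt(214) ≈ 14.629*I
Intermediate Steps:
p = 12 (p = -6*(-2) = 12)
Q(f) = 1/(-1 + f)
D(r) = (1 + r)/r
sqrt(-220 + D(Q(u(p)))) = sqrt(-220 + (1 + 1/(-1 + 6))/(1/(-1 + 6))) = sqrt(-220 + (1 + 1/5)/(1/5)) = sqrt(-220 + 5*(6/5)) = sqrt(-220 + 6) = sqrt(-214) = I*sqrt(214)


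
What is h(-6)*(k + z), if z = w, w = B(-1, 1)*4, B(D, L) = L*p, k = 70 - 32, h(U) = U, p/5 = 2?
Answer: -468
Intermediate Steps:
p = 10 (p = 5*2 = 10)
k = 38
B(D, L) = 10*L (B(D, L) = L*10 = 10*L)
w = 40 (w = (10*1)*4 = 10*4 = 40)
z = 40
h(-6)*(k + z) = -6*(38 + 40) = -6*78 = -468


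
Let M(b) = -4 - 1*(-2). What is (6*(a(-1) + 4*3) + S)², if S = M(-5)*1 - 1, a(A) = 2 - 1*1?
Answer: 5625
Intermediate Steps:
a(A) = 1 (a(A) = 2 - 1 = 1)
M(b) = -2 (M(b) = -4 + 2 = -2)
S = -3 (S = -2*1 - 1 = -2 - 1 = -3)
(6*(a(-1) + 4*3) + S)² = (6*(1 + 4*3) - 3)² = (6*(1 + 12) - 3)² = (6*13 - 3)² = (78 - 3)² = 75² = 5625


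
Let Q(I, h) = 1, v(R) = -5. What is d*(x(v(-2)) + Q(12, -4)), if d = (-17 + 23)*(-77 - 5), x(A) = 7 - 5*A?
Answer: -16236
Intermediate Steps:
x(A) = 7 - 5*A
d = -492 (d = 6*(-82) = -492)
d*(x(v(-2)) + Q(12, -4)) = -492*((7 - 5*(-5)) + 1) = -492*((7 + 25) + 1) = -492*(32 + 1) = -492*33 = -16236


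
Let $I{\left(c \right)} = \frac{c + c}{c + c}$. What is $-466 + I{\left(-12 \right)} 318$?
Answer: $-148$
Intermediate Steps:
$I{\left(c \right)} = 1$ ($I{\left(c \right)} = \frac{2 c}{2 c} = 2 c \frac{1}{2 c} = 1$)
$-466 + I{\left(-12 \right)} 318 = -466 + 1 \cdot 318 = -466 + 318 = -148$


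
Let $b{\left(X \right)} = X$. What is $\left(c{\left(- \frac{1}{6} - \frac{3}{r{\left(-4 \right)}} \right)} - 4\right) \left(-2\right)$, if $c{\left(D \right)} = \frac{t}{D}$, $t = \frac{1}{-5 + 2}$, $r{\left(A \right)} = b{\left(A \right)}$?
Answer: $\frac{64}{7} \approx 9.1429$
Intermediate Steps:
$r{\left(A \right)} = A$
$t = - \frac{1}{3}$ ($t = \frac{1}{-3} = - \frac{1}{3} \approx -0.33333$)
$c{\left(D \right)} = - \frac{1}{3 D}$
$\left(c{\left(- \frac{1}{6} - \frac{3}{r{\left(-4 \right)}} \right)} - 4\right) \left(-2\right) = \left(- \frac{1}{3 \left(- \frac{1}{6} - \frac{3}{-4}\right)} - 4\right) \left(-2\right) = \left(- \frac{1}{3 \left(\left(-1\right) \frac{1}{6} - - \frac{3}{4}\right)} - 4\right) \left(-2\right) = \left(- \frac{1}{3 \left(- \frac{1}{6} + \frac{3}{4}\right)} - 4\right) \left(-2\right) = \left(- \frac{1}{3 \cdot \frac{7}{12}} - 4\right) \left(-2\right) = \left(\left(- \frac{1}{3}\right) \frac{12}{7} - 4\right) \left(-2\right) = \left(- \frac{4}{7} - 4\right) \left(-2\right) = \left(- \frac{32}{7}\right) \left(-2\right) = \frac{64}{7}$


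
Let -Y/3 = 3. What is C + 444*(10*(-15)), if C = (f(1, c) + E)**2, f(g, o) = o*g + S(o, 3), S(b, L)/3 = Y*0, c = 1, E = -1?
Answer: -66600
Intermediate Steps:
Y = -9 (Y = -3*3 = -9)
S(b, L) = 0 (S(b, L) = 3*(-9*0) = 3*0 = 0)
f(g, o) = g*o (f(g, o) = o*g + 0 = g*o + 0 = g*o)
C = 0 (C = (1*1 - 1)**2 = (1 - 1)**2 = 0**2 = 0)
C + 444*(10*(-15)) = 0 + 444*(10*(-15)) = 0 + 444*(-150) = 0 - 66600 = -66600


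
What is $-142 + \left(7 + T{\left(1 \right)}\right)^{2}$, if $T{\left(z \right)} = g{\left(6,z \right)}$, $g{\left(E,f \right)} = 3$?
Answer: $-42$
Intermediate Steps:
$T{\left(z \right)} = 3$
$-142 + \left(7 + T{\left(1 \right)}\right)^{2} = -142 + \left(7 + 3\right)^{2} = -142 + 10^{2} = -142 + 100 = -42$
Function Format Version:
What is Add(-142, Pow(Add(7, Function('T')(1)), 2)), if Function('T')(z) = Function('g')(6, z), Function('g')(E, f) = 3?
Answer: -42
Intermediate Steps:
Function('T')(z) = 3
Add(-142, Pow(Add(7, Function('T')(1)), 2)) = Add(-142, Pow(Add(7, 3), 2)) = Add(-142, Pow(10, 2)) = Add(-142, 100) = -42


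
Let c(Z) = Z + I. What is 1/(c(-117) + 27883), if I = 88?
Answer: 1/27854 ≈ 3.5901e-5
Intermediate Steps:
c(Z) = 88 + Z (c(Z) = Z + 88 = 88 + Z)
1/(c(-117) + 27883) = 1/((88 - 117) + 27883) = 1/(-29 + 27883) = 1/27854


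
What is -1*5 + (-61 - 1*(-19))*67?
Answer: -2819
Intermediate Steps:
-1*5 + (-61 - 1*(-19))*67 = -5 + (-61 + 19)*67 = -5 - 42*67 = -5 - 2814 = -2819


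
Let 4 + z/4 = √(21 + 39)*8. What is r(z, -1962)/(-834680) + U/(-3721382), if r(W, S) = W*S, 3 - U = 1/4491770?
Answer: -374819366039645/9965835965984668 + 15696*√15/104335 ≈ 0.54504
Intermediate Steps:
U = 13475309/4491770 (U = 3 - 1/4491770 = 13475309/4491770 ≈ 3.0000)
z = -16 + 64*√15 (z = -16 + 4*(√(21 + 39)*8) = -16 + 4*(√60*8) = -16 + 4*((2*√15)*8) = -16 + 4*(16*√15) = -16 + 64*√15 ≈ 231.87)
r(W, S) = S*W
r(z, -1962)/(-834680) + U/(-3721382) = -1962*(-16 + 64*√15)/(-834680) + (13475309/4491770)/(-3721382) = (31392 - 125568*√15)*(-1/834680) + (13475309/4491770)*(-1/3721382) = (-3924/104335 + 15696*√15/104335) - 13475309/16715592026140 = -374819366039645/9965835965984668 + 15696*√15/104335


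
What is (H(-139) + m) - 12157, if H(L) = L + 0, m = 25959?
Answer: 13663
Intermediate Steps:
H(L) = L
(H(-139) + m) - 12157 = (-139 + 25959) - 12157 = 25820 - 12157 = 13663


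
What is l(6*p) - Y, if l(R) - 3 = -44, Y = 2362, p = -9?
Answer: -2403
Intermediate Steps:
l(R) = -41 (l(R) = 3 - 44 = -41)
l(6*p) - Y = -41 - 1*2362 = -41 - 2362 = -2403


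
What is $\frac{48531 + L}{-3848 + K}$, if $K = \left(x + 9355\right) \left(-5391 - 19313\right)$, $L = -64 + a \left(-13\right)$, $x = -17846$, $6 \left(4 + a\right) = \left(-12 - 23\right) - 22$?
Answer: $\frac{97285}{419515632} \approx 0.0002319$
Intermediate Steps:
$a = - \frac{27}{2}$ ($a = -4 + \frac{\left(-12 - 23\right) - 22}{6} = -4 + \frac{-35 - 22}{6} = -4 + \frac{1}{6} \left(-57\right) = -4 - \frac{19}{2} = - \frac{27}{2} \approx -13.5$)
$L = \frac{223}{2}$ ($L = -64 - - \frac{351}{2} = -64 + \frac{351}{2} = \frac{223}{2} \approx 111.5$)
$K = 209761664$ ($K = \left(-17846 + 9355\right) \left(-5391 - 19313\right) = \left(-8491\right) \left(-24704\right) = 209761664$)
$\frac{48531 + L}{-3848 + K} = \frac{48531 + \frac{223}{2}}{-3848 + 209761664} = \frac{97285}{2 \cdot 209757816} = \frac{97285}{2} \cdot \frac{1}{209757816} = \frac{97285}{419515632}$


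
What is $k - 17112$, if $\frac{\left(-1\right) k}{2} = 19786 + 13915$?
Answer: $-84514$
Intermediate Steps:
$k = -67402$ ($k = - 2 \left(19786 + 13915\right) = \left(-2\right) 33701 = -67402$)
$k - 17112 = -67402 - 17112 = -84514$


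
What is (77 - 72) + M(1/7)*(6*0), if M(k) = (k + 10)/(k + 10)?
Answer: 5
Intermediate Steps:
M(k) = 1 (M(k) = (10 + k)/(10 + k) = 1)
(77 - 72) + M(1/7)*(6*0) = (77 - 72) + 1*(6*0) = 5 + 1*0 = 5 + 0 = 5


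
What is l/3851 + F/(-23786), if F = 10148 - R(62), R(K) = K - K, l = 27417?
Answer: 306530407/45799943 ≈ 6.6928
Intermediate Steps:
R(K) = 0
F = 10148 (F = 10148 - 1*0 = 10148 + 0 = 10148)
l/3851 + F/(-23786) = 27417/3851 + 10148/(-23786) = 27417*(1/3851) + 10148*(-1/23786) = 27417/3851 - 5074/11893 = 306530407/45799943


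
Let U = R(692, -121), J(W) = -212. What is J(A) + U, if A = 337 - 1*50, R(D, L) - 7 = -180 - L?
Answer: -264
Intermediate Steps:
R(D, L) = -173 - L (R(D, L) = 7 + (-180 - L) = -173 - L)
A = 287 (A = 337 - 50 = 287)
U = -52 (U = -173 - 1*(-121) = -173 + 121 = -52)
J(A) + U = -212 - 52 = -264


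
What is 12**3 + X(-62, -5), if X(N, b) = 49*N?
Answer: -1310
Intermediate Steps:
12**3 + X(-62, -5) = 12**3 + 49*(-62) = 1728 - 3038 = -1310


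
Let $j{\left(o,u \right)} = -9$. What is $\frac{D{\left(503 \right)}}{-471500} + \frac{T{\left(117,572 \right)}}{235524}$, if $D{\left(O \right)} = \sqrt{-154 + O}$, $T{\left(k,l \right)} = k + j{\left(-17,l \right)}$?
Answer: $\frac{9}{19627} - \frac{\sqrt{349}}{471500} \approx 0.00041893$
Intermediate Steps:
$T{\left(k,l \right)} = -9 + k$ ($T{\left(k,l \right)} = k - 9 = -9 + k$)
$\frac{D{\left(503 \right)}}{-471500} + \frac{T{\left(117,572 \right)}}{235524} = \frac{\sqrt{-154 + 503}}{-471500} + \frac{-9 + 117}{235524} = \sqrt{349} \left(- \frac{1}{471500}\right) + 108 \cdot \frac{1}{235524} = - \frac{\sqrt{349}}{471500} + \frac{9}{19627} = \frac{9}{19627} - \frac{\sqrt{349}}{471500}$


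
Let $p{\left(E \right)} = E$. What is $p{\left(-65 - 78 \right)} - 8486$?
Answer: $-8629$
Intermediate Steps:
$p{\left(-65 - 78 \right)} - 8486 = \left(-65 - 78\right) - 8486 = -143 - 8486 = -8629$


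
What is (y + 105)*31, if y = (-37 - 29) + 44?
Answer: 2573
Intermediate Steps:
y = -22 (y = -66 + 44 = -22)
(y + 105)*31 = (-22 + 105)*31 = 83*31 = 2573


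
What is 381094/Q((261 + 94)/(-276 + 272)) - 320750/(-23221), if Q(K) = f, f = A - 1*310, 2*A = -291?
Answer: -17406564298/21154331 ≈ -822.84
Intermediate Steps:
A = -291/2 (A = (1/2)*(-291) = -291/2 ≈ -145.50)
f = -911/2 (f = -291/2 - 1*310 = -291/2 - 310 = -911/2 ≈ -455.50)
Q(K) = -911/2
381094/Q((261 + 94)/(-276 + 272)) - 320750/(-23221) = 381094/(-911/2) - 320750/(-23221) = 381094*(-2/911) - 320750*(-1/23221) = -762188/911 + 320750/23221 = -17406564298/21154331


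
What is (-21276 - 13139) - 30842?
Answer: -65257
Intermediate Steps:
(-21276 - 13139) - 30842 = -34415 - 30842 = -65257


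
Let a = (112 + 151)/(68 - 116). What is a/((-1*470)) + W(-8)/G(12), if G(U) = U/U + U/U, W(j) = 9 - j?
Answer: 192023/22560 ≈ 8.5117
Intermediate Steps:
a = -263/48 (a = 263/(-48) = 263*(-1/48) = -263/48 ≈ -5.4792)
G(U) = 2 (G(U) = 1 + 1 = 2)
a/((-1*470)) + W(-8)/G(12) = -263/(48*((-1*470))) + (9 - 1*(-8))/2 = -263/48/(-470) + (9 + 8)*(1/2) = -263/48*(-1/470) + 17*(1/2) = 263/22560 + 17/2 = 192023/22560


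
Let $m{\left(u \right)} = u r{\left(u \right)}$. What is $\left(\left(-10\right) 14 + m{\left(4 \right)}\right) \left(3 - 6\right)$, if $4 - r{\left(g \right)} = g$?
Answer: $420$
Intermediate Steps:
$r{\left(g \right)} = 4 - g$
$m{\left(u \right)} = u \left(4 - u\right)$
$\left(\left(-10\right) 14 + m{\left(4 \right)}\right) \left(3 - 6\right) = \left(\left(-10\right) 14 + 4 \left(4 - 4\right)\right) \left(3 - 6\right) = \left(-140 + 4 \left(4 - 4\right)\right) \left(3 - 6\right) = \left(-140 + 4 \cdot 0\right) \left(-3\right) = \left(-140 + 0\right) \left(-3\right) = \left(-140\right) \left(-3\right) = 420$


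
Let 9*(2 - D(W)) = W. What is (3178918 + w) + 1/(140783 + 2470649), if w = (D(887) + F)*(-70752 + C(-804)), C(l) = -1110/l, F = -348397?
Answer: 38830861106292419107/1574693496 ≈ 2.4659e+10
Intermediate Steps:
D(W) = 2 - W/9
w = 14867649352843/603 (w = ((2 - ⅑*887) - 348397)*(-70752 - 1110/(-804)) = ((2 - 887/9) - 348397)*(-70752 - 1110*(-1/804)) = (-869/9 - 348397)*(-70752 + 185/134) = -3136442/9*(-9480583/134) = 14867649352843/603 ≈ 2.4656e+10)
(3178918 + w) + 1/(140783 + 2470649) = (3178918 + 14867649352843/603) + 1/(140783 + 2470649) = 14869566240397/603 + 1/2611432 = 38830861106292419107/1574693496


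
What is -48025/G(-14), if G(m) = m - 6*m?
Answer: -9605/14 ≈ -686.07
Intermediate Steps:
G(m) = -5*m
-48025/G(-14) = -48025/((-5*(-14))) = -48025/70 = -48025*1/70 = -9605/14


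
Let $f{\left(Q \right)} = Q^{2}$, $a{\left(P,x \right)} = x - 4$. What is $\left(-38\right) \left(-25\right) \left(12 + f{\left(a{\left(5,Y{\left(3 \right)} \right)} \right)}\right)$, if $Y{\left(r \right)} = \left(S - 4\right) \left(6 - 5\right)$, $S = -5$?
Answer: $171950$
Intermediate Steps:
$Y{\left(r \right)} = -9$ ($Y{\left(r \right)} = \left(-5 - 4\right) \left(6 - 5\right) = \left(-9\right) 1 = -9$)
$a{\left(P,x \right)} = -4 + x$ ($a{\left(P,x \right)} = x - 4 = -4 + x$)
$\left(-38\right) \left(-25\right) \left(12 + f{\left(a{\left(5,Y{\left(3 \right)} \right)} \right)}\right) = \left(-38\right) \left(-25\right) \left(12 + \left(-4 - 9\right)^{2}\right) = 950 \left(12 + \left(-13\right)^{2}\right) = 950 \left(12 + 169\right) = 950 \cdot 181 = 171950$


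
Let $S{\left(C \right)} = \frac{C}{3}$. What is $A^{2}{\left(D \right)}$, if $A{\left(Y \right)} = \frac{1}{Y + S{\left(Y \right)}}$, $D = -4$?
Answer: $\frac{9}{256} \approx 0.035156$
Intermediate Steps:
$S{\left(C \right)} = \frac{C}{3}$ ($S{\left(C \right)} = C \frac{1}{3} = \frac{C}{3}$)
$A{\left(Y \right)} = \frac{3}{4 Y}$ ($A{\left(Y \right)} = \frac{1}{Y + \frac{Y}{3}} = \frac{1}{\frac{4}{3} Y} = \frac{3}{4 Y}$)
$A^{2}{\left(D \right)} = \left(\frac{3}{4 \left(-4\right)}\right)^{2} = \left(\frac{3}{4} \left(- \frac{1}{4}\right)\right)^{2} = \left(- \frac{3}{16}\right)^{2} = \frac{9}{256}$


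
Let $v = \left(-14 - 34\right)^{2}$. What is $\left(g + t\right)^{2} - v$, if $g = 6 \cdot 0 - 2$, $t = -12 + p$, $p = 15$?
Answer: $-2303$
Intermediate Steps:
$t = 3$ ($t = -12 + 15 = 3$)
$g = -2$ ($g = 0 - 2 = -2$)
$v = 2304$ ($v = \left(-48\right)^{2} = 2304$)
$\left(g + t\right)^{2} - v = \left(-2 + 3\right)^{2} - 2304 = 1^{2} - 2304 = 1 - 2304 = -2303$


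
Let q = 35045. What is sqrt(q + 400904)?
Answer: sqrt(435949) ≈ 660.26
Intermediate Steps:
sqrt(q + 400904) = sqrt(35045 + 400904) = sqrt(435949)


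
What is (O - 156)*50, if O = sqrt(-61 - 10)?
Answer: -7800 + 50*I*sqrt(71) ≈ -7800.0 + 421.31*I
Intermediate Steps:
O = I*sqrt(71) (O = sqrt(-71) = I*sqrt(71) ≈ 8.4261*I)
(O - 156)*50 = (I*sqrt(71) - 156)*50 = (-156 + I*sqrt(71))*50 = -7800 + 50*I*sqrt(71)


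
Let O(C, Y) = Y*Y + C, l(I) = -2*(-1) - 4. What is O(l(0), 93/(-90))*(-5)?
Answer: 839/180 ≈ 4.6611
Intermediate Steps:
l(I) = -2 (l(I) = 2 - 4 = -2)
O(C, Y) = C + Y**2 (O(C, Y) = Y**2 + C = C + Y**2)
O(l(0), 93/(-90))*(-5) = (-2 + (93/(-90))**2)*(-5) = (-2 + (93*(-1/90))**2)*(-5) = (-2 + (-31/30)**2)*(-5) = (-2 + 961/900)*(-5) = -839/900*(-5) = 839/180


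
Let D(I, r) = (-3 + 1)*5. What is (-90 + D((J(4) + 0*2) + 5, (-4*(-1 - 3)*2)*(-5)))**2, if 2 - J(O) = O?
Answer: 10000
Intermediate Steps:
J(O) = 2 - O
D(I, r) = -10 (D(I, r) = -2*5 = -10)
(-90 + D((J(4) + 0*2) + 5, (-4*(-1 - 3)*2)*(-5)))**2 = (-90 - 10)**2 = (-100)**2 = 10000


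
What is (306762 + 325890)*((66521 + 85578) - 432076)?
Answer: -177128009004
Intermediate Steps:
(306762 + 325890)*((66521 + 85578) - 432076) = 632652*(152099 - 432076) = 632652*(-279977) = -177128009004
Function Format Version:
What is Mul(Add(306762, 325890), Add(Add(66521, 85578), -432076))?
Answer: -177128009004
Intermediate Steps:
Mul(Add(306762, 325890), Add(Add(66521, 85578), -432076)) = Mul(632652, Add(152099, -432076)) = Mul(632652, -279977) = -177128009004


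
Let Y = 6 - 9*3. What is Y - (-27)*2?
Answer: 33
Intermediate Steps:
Y = -21 (Y = 6 - 27 = -21)
Y - (-27)*2 = -21 - (-27)*2 = -21 - 1*(-54) = -21 + 54 = 33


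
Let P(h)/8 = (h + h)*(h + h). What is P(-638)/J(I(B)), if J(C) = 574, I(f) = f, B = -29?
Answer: 6512704/287 ≈ 22692.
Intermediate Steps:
P(h) = 32*h**2 (P(h) = 8*((h + h)*(h + h)) = 8*((2*h)*(2*h)) = 8*(4*h**2) = 32*h**2)
P(-638)/J(I(B)) = (32*(-638)**2)/574 = (32*407044)*(1/574) = 13025408*(1/574) = 6512704/287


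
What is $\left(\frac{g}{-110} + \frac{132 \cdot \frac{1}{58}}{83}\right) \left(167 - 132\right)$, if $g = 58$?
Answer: $- \frac{463211}{26477} \approx -17.495$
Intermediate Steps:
$\left(\frac{g}{-110} + \frac{132 \cdot \frac{1}{58}}{83}\right) \left(167 - 132\right) = \left(\frac{58}{-110} + \frac{132 \cdot \frac{1}{58}}{83}\right) \left(167 - 132\right) = \left(58 \left(- \frac{1}{110}\right) + 132 \cdot \frac{1}{58} \cdot \frac{1}{83}\right) 35 = \left(- \frac{29}{55} + \frac{66}{29} \cdot \frac{1}{83}\right) 35 = \left(- \frac{29}{55} + \frac{66}{2407}\right) 35 = \left(- \frac{66173}{132385}\right) 35 = - \frac{463211}{26477}$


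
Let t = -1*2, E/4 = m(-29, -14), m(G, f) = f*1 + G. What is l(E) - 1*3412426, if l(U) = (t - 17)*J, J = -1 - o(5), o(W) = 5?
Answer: -3412312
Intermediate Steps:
m(G, f) = G + f (m(G, f) = f + G = G + f)
E = -172 (E = 4*(-29 - 14) = 4*(-43) = -172)
t = -2
J = -6 (J = -1 - 1*5 = -1 - 5 = -6)
l(U) = 114 (l(U) = (-2 - 17)*(-6) = -19*(-6) = 114)
l(E) - 1*3412426 = 114 - 1*3412426 = 114 - 3412426 = -3412312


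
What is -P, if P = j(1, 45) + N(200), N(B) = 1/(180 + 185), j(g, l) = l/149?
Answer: -16574/54385 ≈ -0.30475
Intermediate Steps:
j(g, l) = l/149 (j(g, l) = l*(1/149) = l/149)
N(B) = 1/365
P = 16574/54385 (P = (1/149)*45 + 1/365 = 45/149 + 1/365 = 16574/54385 ≈ 0.30475)
-P = -1*16574/54385 = -16574/54385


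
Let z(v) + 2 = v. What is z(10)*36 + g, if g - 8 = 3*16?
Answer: 344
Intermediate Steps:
z(v) = -2 + v
g = 56 (g = 8 + 3*16 = 8 + 48 = 56)
z(10)*36 + g = (-2 + 10)*36 + 56 = 8*36 + 56 = 288 + 56 = 344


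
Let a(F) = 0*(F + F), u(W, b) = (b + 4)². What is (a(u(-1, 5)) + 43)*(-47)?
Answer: -2021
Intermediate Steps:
u(W, b) = (4 + b)²
a(F) = 0 (a(F) = 0*(2*F) = 0)
(a(u(-1, 5)) + 43)*(-47) = (0 + 43)*(-47) = 43*(-47) = -2021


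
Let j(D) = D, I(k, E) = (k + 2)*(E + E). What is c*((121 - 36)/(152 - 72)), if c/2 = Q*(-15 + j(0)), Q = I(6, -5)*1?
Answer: 2550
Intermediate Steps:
I(k, E) = 2*E*(2 + k) (I(k, E) = (2 + k)*(2*E) = 2*E*(2 + k))
Q = -80 (Q = (2*(-5)*(2 + 6))*1 = (2*(-5)*8)*1 = -80*1 = -80)
c = 2400 (c = 2*(-80*(-15 + 0)) = 2*(-80*(-15)) = 2*1200 = 2400)
c*((121 - 36)/(152 - 72)) = 2400*((121 - 36)/(152 - 72)) = 2400*(85/80) = 2400*(85*(1/80)) = 2400*(17/16) = 2550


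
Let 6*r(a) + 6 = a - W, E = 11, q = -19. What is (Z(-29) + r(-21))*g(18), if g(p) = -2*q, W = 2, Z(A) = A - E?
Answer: -5111/3 ≈ -1703.7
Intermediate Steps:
Z(A) = -11 + A (Z(A) = A - 1*11 = A - 11 = -11 + A)
g(p) = 38 (g(p) = -2*(-19) = 38)
r(a) = -4/3 + a/6 (r(a) = -1 + (a - 1*2)/6 = -1 + (a - 2)/6 = -1 + (-2 + a)/6 = -1 + (-1/3 + a/6) = -4/3 + a/6)
(Z(-29) + r(-21))*g(18) = ((-11 - 29) + (-4/3 + (1/6)*(-21)))*38 = (-40 + (-4/3 - 7/2))*38 = (-40 - 29/6)*38 = -269/6*38 = -5111/3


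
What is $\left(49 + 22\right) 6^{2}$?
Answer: $2556$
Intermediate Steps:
$\left(49 + 22\right) 6^{2} = 71 \cdot 36 = 2556$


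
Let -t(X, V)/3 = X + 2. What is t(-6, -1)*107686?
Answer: 1292232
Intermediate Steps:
t(X, V) = -6 - 3*X (t(X, V) = -3*(X + 2) = -3*(2 + X) = -6 - 3*X)
t(-6, -1)*107686 = (-6 - 3*(-6))*107686 = (-6 + 18)*107686 = 12*107686 = 1292232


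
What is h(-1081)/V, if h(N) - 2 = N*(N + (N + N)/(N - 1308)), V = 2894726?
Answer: 146808415/363973706 ≈ 0.40335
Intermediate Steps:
h(N) = 2 + N*(N + 2*N/(-1308 + N)) (h(N) = 2 + N*(N + (N + N)/(N - 1308)) = 2 + N*(N + (2*N)/(-1308 + N)) = 2 + N*(N + 2*N/(-1308 + N)))
h(-1081)/V = ((-2616 + (-1081)³ - 1306*(-1081)² + 2*(-1081))/(-1308 - 1081))/2894726 = ((-2616 - 1263214441 - 1306*1168561 - 2162)/(-2389))*(1/2894726) = -(-2616 - 1263214441 - 1526140666 - 2162)/2389*(1/2894726) = -1/2389*(-2789359885)*(1/2894726) = (2789359885/2389)*(1/2894726) = 146808415/363973706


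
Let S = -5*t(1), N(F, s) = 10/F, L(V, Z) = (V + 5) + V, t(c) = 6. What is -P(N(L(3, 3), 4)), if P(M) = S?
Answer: 30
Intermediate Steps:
L(V, Z) = 5 + 2*V (L(V, Z) = (5 + V) + V = 5 + 2*V)
S = -30 (S = -5*6 = -30)
P(M) = -30
-P(N(L(3, 3), 4)) = -1*(-30) = 30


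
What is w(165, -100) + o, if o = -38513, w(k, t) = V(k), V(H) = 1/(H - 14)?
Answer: -5815462/151 ≈ -38513.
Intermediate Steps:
V(H) = 1/(-14 + H)
w(k, t) = 1/(-14 + k)
w(165, -100) + o = 1/(-14 + 165) - 38513 = 1/151 - 38513 = -5815462/151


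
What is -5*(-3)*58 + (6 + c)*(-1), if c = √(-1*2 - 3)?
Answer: 864 - I*√5 ≈ 864.0 - 2.2361*I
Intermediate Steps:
c = I*√5 (c = √(-2 - 3) = √(-5) = I*√5 ≈ 2.2361*I)
-5*(-3)*58 + (6 + c)*(-1) = -5*(-3)*58 + (6 + I*√5)*(-1) = 15*58 + (-6 - I*√5) = 870 + (-6 - I*√5) = 864 - I*√5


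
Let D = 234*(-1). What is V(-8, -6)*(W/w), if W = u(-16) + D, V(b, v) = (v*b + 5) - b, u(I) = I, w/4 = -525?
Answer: 305/42 ≈ 7.2619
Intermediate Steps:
w = -2100 (w = 4*(-525) = -2100)
D = -234
V(b, v) = 5 - b + b*v (V(b, v) = (b*v + 5) - b = (5 + b*v) - b = 5 - b + b*v)
W = -250 (W = -16 - 234 = -250)
V(-8, -6)*(W/w) = (5 - 1*(-8) - 8*(-6))*(-250/(-2100)) = (5 + 8 + 48)*(-250*(-1/2100)) = 61*(5/42) = 305/42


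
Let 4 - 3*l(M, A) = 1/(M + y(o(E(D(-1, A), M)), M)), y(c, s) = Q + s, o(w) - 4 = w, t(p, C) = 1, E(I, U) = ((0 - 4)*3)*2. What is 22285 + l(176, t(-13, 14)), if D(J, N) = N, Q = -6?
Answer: 7711071/346 ≈ 22286.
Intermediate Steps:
E(I, U) = -24 (E(I, U) = -4*3*2 = -12*2 = -24)
o(w) = 4 + w
y(c, s) = -6 + s
l(M, A) = 4/3 - 1/(3*(-6 + 2*M)) (l(M, A) = 4/3 - 1/(3*(M + (-6 + M))) = 4/3 - 1/(3*(-6 + 2*M)))
22285 + l(176, t(-13, 14)) = 22285 + (-25 + 8*176)/(6*(-3 + 176)) = 22285 + (⅙)*(-25 + 1408)/173 = 22285 + (⅙)*(1/173)*1383 = 22285 + 461/346 = 7711071/346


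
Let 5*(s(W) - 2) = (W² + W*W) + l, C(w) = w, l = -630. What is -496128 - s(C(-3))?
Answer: -2480038/5 ≈ -4.9601e+5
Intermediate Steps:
s(W) = -124 + 2*W²/5 (s(W) = 2 + ((W² + W*W) - 630)/5 = 2 + ((W² + W²) - 630)/5 = 2 + (2*W² - 630)/5 = 2 + (-630 + 2*W²)/5 = 2 + (-126 + 2*W²/5) = -124 + 2*W²/5)
-496128 - s(C(-3)) = -496128 - (-124 + (⅖)*(-3)²) = -496128 - (-124 + (⅖)*9) = -496128 - (-124 + 18/5) = -496128 - 1*(-602/5) = -496128 + 602/5 = -2480038/5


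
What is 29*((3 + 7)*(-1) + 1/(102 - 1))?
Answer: -29261/101 ≈ -289.71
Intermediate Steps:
29*((3 + 7)*(-1) + 1/(102 - 1)) = 29*(10*(-1) + 1/101) = 29*(-10 + 1/101) = 29*(-1009/101) = -29261/101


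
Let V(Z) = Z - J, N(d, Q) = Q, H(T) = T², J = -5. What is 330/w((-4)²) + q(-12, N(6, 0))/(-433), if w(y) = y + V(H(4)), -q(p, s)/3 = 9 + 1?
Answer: 144000/16021 ≈ 8.9882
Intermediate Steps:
q(p, s) = -30 (q(p, s) = -3*(9 + 1) = -3*10 = -30)
V(Z) = 5 + Z (V(Z) = Z - 1*(-5) = Z + 5 = 5 + Z)
w(y) = 21 + y (w(y) = y + (5 + 4²) = y + (5 + 16) = y + 21 = 21 + y)
330/w((-4)²) + q(-12, N(6, 0))/(-433) = 330/(21 + (-4)²) - 30/(-433) = 330/(21 + 16) - 30*(-1/433) = 330/37 + 30/433 = 144000/16021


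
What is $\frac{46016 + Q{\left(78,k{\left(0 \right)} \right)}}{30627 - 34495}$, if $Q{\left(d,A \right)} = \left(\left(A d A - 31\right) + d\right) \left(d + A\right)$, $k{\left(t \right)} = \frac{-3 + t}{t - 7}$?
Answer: $- \frac{17433233}{1326724} \approx -13.14$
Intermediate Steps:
$k{\left(t \right)} = \frac{-3 + t}{-7 + t}$
$Q{\left(d,A \right)} = \left(A + d\right) \left(-31 + d + d A^{2}\right)$ ($Q{\left(d,A \right)} = \left(\left(d A^{2} - 31\right) + d\right) \left(A + d\right) = \left(\left(-31 + d A^{2}\right) + d\right) \left(A + d\right) = \left(-31 + d + d A^{2}\right) \left(A + d\right) = \left(A + d\right) \left(-31 + d + d A^{2}\right)$)
$\frac{46016 + Q{\left(78,k{\left(0 \right)} \right)}}{30627 - 34495} = \frac{46016 + \left(78^{2} - 31 \frac{-3 + 0}{-7 + 0} - 2418 + \frac{-3 + 0}{-7 + 0} \cdot 78 + 78 \left(\frac{-3 + 0}{-7 + 0}\right)^{3} + \left(\frac{-3 + 0}{-7 + 0}\right)^{2} \cdot 78^{2}\right)}{30627 - 34495} = \frac{46016 + \left(6084 - 31 \frac{1}{-7} \left(-3\right) - 2418 + \frac{1}{-7} \left(-3\right) 78 + 78 \left(\frac{1}{-7} \left(-3\right)\right)^{3} + \left(\frac{1}{-7} \left(-3\right)\right)^{2} \cdot 6084\right)}{-3868} = \left(46016 + \left(6084 - 31 \left(\left(- \frac{1}{7}\right) \left(-3\right)\right) - 2418 + \left(- \frac{1}{7}\right) \left(-3\right) 78 + 78 \left(\left(- \frac{1}{7}\right) \left(-3\right)\right)^{3} + \left(\left(- \frac{1}{7}\right) \left(-3\right)\right)^{2} \cdot 6084\right)\right) \left(- \frac{1}{3868}\right) = \left(46016 + \left(6084 - \frac{93}{7} - 2418 + \frac{3}{7} \cdot 78 + 78 \left(\frac{3}{7}\right)^{3} + \left(\frac{3}{7}\right)^{2} \cdot 6084\right)\right) \left(- \frac{1}{3868}\right) = \left(46016 + \left(6084 - \frac{93}{7} - 2418 + \frac{234}{7} + 78 \cdot \frac{27}{343} + \frac{9}{49} \cdot 6084\right)\right) \left(- \frac{1}{3868}\right) = \left(46016 + \left(6084 - \frac{93}{7} - 2418 + \frac{234}{7} + \frac{2106}{343} + \frac{54756}{49}\right)\right) \left(- \frac{1}{3868}\right) = \left(46016 + \frac{1649745}{343}\right) \left(- \frac{1}{3868}\right) = \frac{17433233}{343} \left(- \frac{1}{3868}\right) = - \frac{17433233}{1326724}$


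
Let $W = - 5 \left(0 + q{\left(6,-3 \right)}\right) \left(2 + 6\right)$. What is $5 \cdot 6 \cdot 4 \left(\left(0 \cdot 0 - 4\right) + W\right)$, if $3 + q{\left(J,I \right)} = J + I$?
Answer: $-480$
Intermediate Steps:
$q{\left(J,I \right)} = -3 + I + J$ ($q{\left(J,I \right)} = -3 + \left(J + I\right) = -3 + \left(I + J\right) = -3 + I + J$)
$W = 0$ ($W = - 5 \left(0 - 0\right) \left(2 + 6\right) = - 5 \left(0 + 0\right) 8 = \left(-5\right) 0 \cdot 8 = 0 \cdot 8 = 0$)
$5 \cdot 6 \cdot 4 \left(\left(0 \cdot 0 - 4\right) + W\right) = 5 \cdot 6 \cdot 4 \left(\left(0 \cdot 0 - 4\right) + 0\right) = 30 \cdot 4 \left(\left(0 - 4\right) + 0\right) = 120 \left(-4 + 0\right) = 120 \left(-4\right) = -480$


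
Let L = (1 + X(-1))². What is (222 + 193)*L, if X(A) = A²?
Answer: 1660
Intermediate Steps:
L = 4 (L = (1 + (-1)²)² = (1 + 1)² = 2² = 4)
(222 + 193)*L = (222 + 193)*4 = 415*4 = 1660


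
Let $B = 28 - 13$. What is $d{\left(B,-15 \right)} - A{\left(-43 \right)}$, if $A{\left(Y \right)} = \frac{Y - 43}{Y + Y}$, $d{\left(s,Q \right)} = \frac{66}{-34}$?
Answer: $- \frac{50}{17} \approx -2.9412$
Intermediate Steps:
$B = 15$ ($B = 28 - 13 = 15$)
$d{\left(s,Q \right)} = - \frac{33}{17}$ ($d{\left(s,Q \right)} = 66 \left(- \frac{1}{34}\right) = - \frac{33}{17}$)
$A{\left(Y \right)} = \frac{-43 + Y}{2 Y}$
$d{\left(B,-15 \right)} - A{\left(-43 \right)} = - \frac{33}{17} - \frac{-43 - 43}{2 \left(-43\right)} = - \frac{33}{17} - \frac{1}{2} \left(- \frac{1}{43}\right) \left(-86\right) = - \frac{33}{17} - 1 = - \frac{50}{17}$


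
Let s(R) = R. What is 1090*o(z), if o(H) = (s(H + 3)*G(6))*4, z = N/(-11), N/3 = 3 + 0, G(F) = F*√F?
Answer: 627840*√6/11 ≈ 1.3981e+5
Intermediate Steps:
G(F) = F^(3/2)
N = 9 (N = 3*(3 + 0) = 3*3 = 9)
z = -9/11 (z = 9/(-11) = 9*(-1/11) = -9/11 ≈ -0.81818)
o(H) = 24*√6*(3 + H) (o(H) = ((H + 3)*6^(3/2))*4 = ((3 + H)*(6*√6))*4 = (6*√6*(3 + H))*4 = 24*√6*(3 + H))
1090*o(z) = 1090*(24*√6*(3 - 9/11)) = 1090*(24*√6*(24/11)) = 1090*(576*√6/11) = 627840*√6/11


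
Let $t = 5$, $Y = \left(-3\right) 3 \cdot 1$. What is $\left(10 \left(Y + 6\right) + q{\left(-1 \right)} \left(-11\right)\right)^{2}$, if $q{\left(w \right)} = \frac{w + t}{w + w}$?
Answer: $64$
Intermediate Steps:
$Y = -9$ ($Y = \left(-9\right) 1 = -9$)
$q{\left(w \right)} = \frac{5 + w}{2 w}$ ($q{\left(w \right)} = \frac{w + 5}{w + w} = \frac{5 + w}{2 w}$)
$\left(10 \left(Y + 6\right) + q{\left(-1 \right)} \left(-11\right)\right)^{2} = \left(10 \left(-9 + 6\right) + \frac{5 - 1}{2 \left(-1\right)} \left(-11\right)\right)^{2} = \left(10 \left(-3\right) + \frac{1}{2} \left(-1\right) 4 \left(-11\right)\right)^{2} = \left(-30 - -22\right)^{2} = \left(-30 + 22\right)^{2} = \left(-8\right)^{2} = 64$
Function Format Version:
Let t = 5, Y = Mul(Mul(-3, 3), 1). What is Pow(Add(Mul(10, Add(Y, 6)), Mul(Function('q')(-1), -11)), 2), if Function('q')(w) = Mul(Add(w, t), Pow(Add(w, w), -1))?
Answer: 64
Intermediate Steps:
Y = -9 (Y = Mul(-9, 1) = -9)
Function('q')(w) = Mul(Rational(1, 2), Pow(w, -1), Add(5, w)) (Function('q')(w) = Mul(Add(w, 5), Pow(Add(w, w), -1)) = Mul(Add(5, w), Pow(Mul(2, w), -1)) = Mul(Add(5, w), Mul(Rational(1, 2), Pow(w, -1))) = Mul(Rational(1, 2), Pow(w, -1), Add(5, w)))
Pow(Add(Mul(10, Add(Y, 6)), Mul(Function('q')(-1), -11)), 2) = Pow(Add(Mul(10, Add(-9, 6)), Mul(Mul(Rational(1, 2), Pow(-1, -1), Add(5, -1)), -11)), 2) = Pow(Add(Mul(10, -3), Mul(Mul(Rational(1, 2), -1, 4), -11)), 2) = Pow(Add(-30, Mul(-2, -11)), 2) = Pow(Add(-30, 22), 2) = Pow(-8, 2) = 64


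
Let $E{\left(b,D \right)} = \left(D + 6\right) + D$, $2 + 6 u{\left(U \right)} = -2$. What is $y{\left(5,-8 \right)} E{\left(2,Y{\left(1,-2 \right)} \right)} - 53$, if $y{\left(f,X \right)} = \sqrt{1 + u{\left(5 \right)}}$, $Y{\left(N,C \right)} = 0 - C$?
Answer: $-53 + \frac{10 \sqrt{3}}{3} \approx -47.227$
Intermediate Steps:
$Y{\left(N,C \right)} = - C$
$u{\left(U \right)} = - \frac{2}{3}$ ($u{\left(U \right)} = - \frac{1}{3} + \frac{1}{6} \left(-2\right) = - \frac{1}{3} - \frac{1}{3} = - \frac{2}{3}$)
$E{\left(b,D \right)} = 6 + 2 D$ ($E{\left(b,D \right)} = \left(6 + D\right) + D = 6 + 2 D$)
$y{\left(f,X \right)} = \frac{\sqrt{3}}{3}$ ($y{\left(f,X \right)} = \sqrt{1 - \frac{2}{3}} = \sqrt{\frac{1}{3}} = \frac{\sqrt{3}}{3}$)
$y{\left(5,-8 \right)} E{\left(2,Y{\left(1,-2 \right)} \right)} - 53 = \frac{\sqrt{3}}{3} \left(6 + 2 \left(\left(-1\right) \left(-2\right)\right)\right) - 53 = \frac{\sqrt{3}}{3} \left(6 + 2 \cdot 2\right) - 53 = \frac{\sqrt{3}}{3} \left(6 + 4\right) - 53 = \frac{\sqrt{3}}{3} \cdot 10 - 53 = \frac{10 \sqrt{3}}{3} - 53 = -53 + \frac{10 \sqrt{3}}{3}$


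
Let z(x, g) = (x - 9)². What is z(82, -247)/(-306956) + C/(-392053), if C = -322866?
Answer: 97016405459/120343020668 ≈ 0.80617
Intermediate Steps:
z(x, g) = (-9 + x)²
z(82, -247)/(-306956) + C/(-392053) = (-9 + 82)²/(-306956) - 322866/(-392053) = 73²*(-1/306956) - 322866*(-1/392053) = 5329*(-1/306956) + 322866/392053 = -5329/306956 + 322866/392053 = 97016405459/120343020668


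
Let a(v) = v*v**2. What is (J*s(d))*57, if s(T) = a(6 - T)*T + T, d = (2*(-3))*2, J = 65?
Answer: -259335180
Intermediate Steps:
d = -12 (d = -6*2 = -12)
a(v) = v**3
s(T) = T + T*(6 - T)**3 (s(T) = (6 - T)**3*T + T = T*(6 - T)**3 + T = T + T*(6 - T)**3)
(J*s(d))*57 = (65*(-12 - 1*(-12)*(-6 - 12)**3))*57 = (65*(-12 - 1*(-12)*(-18)**3))*57 = (65*(-12 - 1*(-12)*(-5832)))*57 = (65*(-12 - 69984))*57 = (65*(-69996))*57 = -4549740*57 = -259335180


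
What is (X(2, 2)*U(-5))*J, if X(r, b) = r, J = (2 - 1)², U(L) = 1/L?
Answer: -⅖ ≈ -0.40000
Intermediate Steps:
J = 1 (J = 1² = 1)
(X(2, 2)*U(-5))*J = (2/(-5))*1 = (2*(-⅕))*1 = -⅖*1 = -⅖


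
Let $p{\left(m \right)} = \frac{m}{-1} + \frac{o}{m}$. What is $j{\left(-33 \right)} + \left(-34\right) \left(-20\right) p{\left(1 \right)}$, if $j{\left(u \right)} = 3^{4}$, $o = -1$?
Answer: $-1279$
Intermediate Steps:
$j{\left(u \right)} = 81$
$p{\left(m \right)} = - m - \frac{1}{m}$ ($p{\left(m \right)} = \frac{m}{-1} - \frac{1}{m} = m \left(-1\right) - \frac{1}{m} = - m - \frac{1}{m}$)
$j{\left(-33 \right)} + \left(-34\right) \left(-20\right) p{\left(1 \right)} = 81 + \left(-34\right) \left(-20\right) \left(\left(-1\right) 1 - 1^{-1}\right) = 81 + 680 \left(-1 - 1\right) = 81 + 680 \left(-2\right) = 81 - 1360 = -1279$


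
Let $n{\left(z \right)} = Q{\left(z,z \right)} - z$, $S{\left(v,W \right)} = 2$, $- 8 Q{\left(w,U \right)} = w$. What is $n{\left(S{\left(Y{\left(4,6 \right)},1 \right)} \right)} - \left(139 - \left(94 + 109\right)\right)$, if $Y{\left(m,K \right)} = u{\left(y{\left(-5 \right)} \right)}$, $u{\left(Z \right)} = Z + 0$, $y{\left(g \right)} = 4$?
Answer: $\frac{247}{4} \approx 61.75$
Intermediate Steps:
$Q{\left(w,U \right)} = - \frac{w}{8}$
$u{\left(Z \right)} = Z$
$Y{\left(m,K \right)} = 4$
$n{\left(z \right)} = - \frac{9 z}{8}$ ($n{\left(z \right)} = - \frac{z}{8} - z = - \frac{9 z}{8}$)
$n{\left(S{\left(Y{\left(4,6 \right)},1 \right)} \right)} - \left(139 - \left(94 + 109\right)\right) = \left(- \frac{9}{8}\right) 2 - \left(139 - \left(94 + 109\right)\right) = - \frac{9}{4} - \left(139 - 203\right) = - \frac{9}{4} - -64 = - \frac{9}{4} + 64 = \frac{247}{4}$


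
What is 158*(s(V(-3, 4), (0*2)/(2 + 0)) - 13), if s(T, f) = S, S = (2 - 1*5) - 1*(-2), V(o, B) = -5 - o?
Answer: -2212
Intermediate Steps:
S = -1 (S = (2 - 5) + 2 = -3 + 2 = -1)
s(T, f) = -1
158*(s(V(-3, 4), (0*2)/(2 + 0)) - 13) = 158*(-1 - 13) = 158*(-14) = -2212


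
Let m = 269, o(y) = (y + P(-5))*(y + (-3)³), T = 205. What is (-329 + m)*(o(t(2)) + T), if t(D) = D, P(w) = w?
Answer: -16800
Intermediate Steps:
o(y) = (-27 + y)*(-5 + y) (o(y) = (y - 5)*(y + (-3)³) = (-5 + y)*(y - 27) = (-5 + y)*(-27 + y) = (-27 + y)*(-5 + y))
(-329 + m)*(o(t(2)) + T) = (-329 + 269)*((135 + 2² - 32*2) + 205) = -60*((135 + 4 - 64) + 205) = -60*(75 + 205) = -60*280 = -16800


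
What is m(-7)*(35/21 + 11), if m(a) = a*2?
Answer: -532/3 ≈ -177.33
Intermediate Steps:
m(a) = 2*a
m(-7)*(35/21 + 11) = (2*(-7))*(35/21 + 11) = -14*(35*(1/21) + 11) = -14*(5/3 + 11) = -14*38/3 = -532/3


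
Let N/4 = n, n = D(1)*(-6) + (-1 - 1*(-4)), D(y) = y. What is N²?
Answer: 144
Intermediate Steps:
n = -3 (n = 1*(-6) + (-1 - 1*(-4)) = -6 + (-1 + 4) = -6 + 3 = -3)
N = -12 (N = 4*(-3) = -12)
N² = (-12)² = 144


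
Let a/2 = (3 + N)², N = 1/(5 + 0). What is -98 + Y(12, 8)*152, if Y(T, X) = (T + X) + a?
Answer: 151374/25 ≈ 6055.0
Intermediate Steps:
N = ⅕ (N = 1/5 = ⅕ ≈ 0.20000)
a = 512/25 (a = 2*(3 + ⅕)² = 2*(16/5)² = 2*(256/25) = 512/25 ≈ 20.480)
Y(T, X) = 512/25 + T + X (Y(T, X) = (T + X) + 512/25 = 512/25 + T + X)
-98 + Y(12, 8)*152 = -98 + (512/25 + 12 + 8)*152 = -98 + (1012/25)*152 = -98 + 153824/25 = 151374/25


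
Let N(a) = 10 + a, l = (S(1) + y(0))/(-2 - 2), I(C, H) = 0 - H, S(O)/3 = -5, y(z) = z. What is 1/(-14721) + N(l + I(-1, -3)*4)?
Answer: 1516259/58884 ≈ 25.750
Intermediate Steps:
S(O) = -15 (S(O) = 3*(-5) = -15)
I(C, H) = -H
l = 15/4 (l = (-15 + 0)/(-2 - 2) = -15/(-4) = -15*(-1/4) = 15/4 ≈ 3.7500)
1/(-14721) + N(l + I(-1, -3)*4) = 1/(-14721) + (10 + (15/4 - 1*(-3)*4)) = -1/14721 + (10 + (15/4 + 3*4)) = -1/14721 + (10 + (15/4 + 12)) = -1/14721 + (10 + 63/4) = -1/14721 + 103/4 = 1516259/58884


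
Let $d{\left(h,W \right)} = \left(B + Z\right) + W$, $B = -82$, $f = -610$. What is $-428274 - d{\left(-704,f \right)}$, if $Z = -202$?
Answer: $-427380$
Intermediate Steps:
$d{\left(h,W \right)} = -284 + W$ ($d{\left(h,W \right)} = \left(-82 - 202\right) + W = -284 + W$)
$-428274 - d{\left(-704,f \right)} = -428274 - \left(-284 - 610\right) = -428274 - -894 = -428274 + 894 = -427380$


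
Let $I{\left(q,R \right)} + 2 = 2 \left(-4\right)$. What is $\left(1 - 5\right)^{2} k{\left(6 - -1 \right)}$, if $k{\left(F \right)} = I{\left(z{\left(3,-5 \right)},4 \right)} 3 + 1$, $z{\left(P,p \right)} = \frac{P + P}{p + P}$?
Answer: $-464$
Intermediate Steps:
$z{\left(P,p \right)} = \frac{2 P}{P + p}$
$I{\left(q,R \right)} = -10$ ($I{\left(q,R \right)} = -2 + 2 \left(-4\right) = -2 - 8 = -10$)
$k{\left(F \right)} = -29$ ($k{\left(F \right)} = \left(-10\right) 3 + 1 = -30 + 1 = -29$)
$\left(1 - 5\right)^{2} k{\left(6 - -1 \right)} = \left(1 - 5\right)^{2} \left(-29\right) = \left(-4\right)^{2} \left(-29\right) = 16 \left(-29\right) = -464$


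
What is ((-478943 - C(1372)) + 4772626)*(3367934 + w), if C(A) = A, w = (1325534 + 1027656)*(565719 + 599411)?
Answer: 11768553707486877174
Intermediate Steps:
w = 2741772264700 (w = 2353190*1165130 = 2741772264700)
((-478943 - C(1372)) + 4772626)*(3367934 + w) = ((-478943 - 1*1372) + 4772626)*(3367934 + 2741772264700) = ((-478943 - 1372) + 4772626)*2741775632634 = (-480315 + 4772626)*2741775632634 = 4292311*2741775632634 = 11768553707486877174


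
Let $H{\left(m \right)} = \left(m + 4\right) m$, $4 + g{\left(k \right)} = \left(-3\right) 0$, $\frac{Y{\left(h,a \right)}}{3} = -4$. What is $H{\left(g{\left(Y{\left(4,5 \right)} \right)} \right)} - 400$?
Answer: $-400$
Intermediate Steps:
$Y{\left(h,a \right)} = -12$ ($Y{\left(h,a \right)} = 3 \left(-4\right) = -12$)
$g{\left(k \right)} = -4$ ($g{\left(k \right)} = -4 - 0 = -4 + 0 = -4$)
$H{\left(m \right)} = m \left(4 + m\right)$ ($H{\left(m \right)} = \left(4 + m\right) m = m \left(4 + m\right)$)
$H{\left(g{\left(Y{\left(4,5 \right)} \right)} \right)} - 400 = - 4 \left(4 - 4\right) - 400 = \left(-4\right) 0 - 400 = 0 - 400 = -400$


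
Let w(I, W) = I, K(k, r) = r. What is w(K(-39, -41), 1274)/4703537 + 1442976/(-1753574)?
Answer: -3393581451323/4124000095619 ≈ -0.82289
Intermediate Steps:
w(K(-39, -41), 1274)/4703537 + 1442976/(-1753574) = -41/4703537 + 1442976/(-1753574) = -41*1/4703537 + 1442976*(-1/1753574) = -41/4703537 - 721488/876787 = -3393581451323/4124000095619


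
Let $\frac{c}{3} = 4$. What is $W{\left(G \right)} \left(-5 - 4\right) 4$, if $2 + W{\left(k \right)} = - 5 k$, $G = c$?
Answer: $2232$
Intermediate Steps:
$c = 12$ ($c = 3 \cdot 4 = 12$)
$G = 12$
$W{\left(k \right)} = -2 - 5 k$
$W{\left(G \right)} \left(-5 - 4\right) 4 = \left(-2 - 60\right) \left(-5 - 4\right) 4 = \left(-2 - 60\right) \left(\left(-9\right) 4\right) = \left(-62\right) \left(-36\right) = 2232$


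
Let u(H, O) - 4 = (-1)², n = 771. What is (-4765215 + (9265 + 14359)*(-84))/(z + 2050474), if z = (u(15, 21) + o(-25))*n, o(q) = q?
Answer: -964233/290722 ≈ -3.3167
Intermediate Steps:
u(H, O) = 5 (u(H, O) = 4 + (-1)² = 4 + 1 = 5)
z = -15420 (z = (5 - 25)*771 = -20*771 = -15420)
(-4765215 + (9265 + 14359)*(-84))/(z + 2050474) = (-4765215 + (9265 + 14359)*(-84))/(-15420 + 2050474) = (-4765215 + 23624*(-84))/2035054 = (-4765215 - 1984416)*(1/2035054) = -6749631*1/2035054 = -964233/290722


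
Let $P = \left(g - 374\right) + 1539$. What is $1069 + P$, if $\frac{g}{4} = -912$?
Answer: $-1414$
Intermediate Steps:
$g = -3648$ ($g = 4 \left(-912\right) = -3648$)
$P = -2483$ ($P = \left(-3648 - 374\right) + 1539 = -4022 + 1539 = -2483$)
$1069 + P = 1069 - 2483 = -1414$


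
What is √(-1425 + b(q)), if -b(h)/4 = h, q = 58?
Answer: I*√1657 ≈ 40.706*I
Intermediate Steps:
b(h) = -4*h
√(-1425 + b(q)) = √(-1425 - 4*58) = √(-1425 - 232) = √(-1657) = I*√1657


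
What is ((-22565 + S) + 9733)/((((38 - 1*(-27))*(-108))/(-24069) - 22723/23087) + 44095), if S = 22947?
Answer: 1873571115115/8167456326046 ≈ 0.22939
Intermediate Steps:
((-22565 + S) + 9733)/((((38 - 1*(-27))*(-108))/(-24069) - 22723/23087) + 44095) = ((-22565 + 22947) + 9733)/((((38 - 1*(-27))*(-108))/(-24069) - 22723/23087) + 44095) = (382 + 9733)/((((38 + 27)*(-108))*(-1/24069) - 22723*1/23087) + 44095) = 10115/(((65*(-108))*(-1/24069) - 22723/23087) + 44095) = 10115/((-7020*(-1/24069) - 22723/23087) + 44095) = 10115/((2340/8023 - 22723/23087) + 44095) = 10115/(-128283049/185227001 + 44095) = 10115/(8167456326046/185227001) = 10115*(185227001/8167456326046) = 1873571115115/8167456326046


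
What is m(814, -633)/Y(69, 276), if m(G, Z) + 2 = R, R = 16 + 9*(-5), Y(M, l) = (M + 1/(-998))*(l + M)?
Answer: -30938/23757045 ≈ -0.0013023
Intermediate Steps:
Y(M, l) = (-1/998 + M)*(M + l) (Y(M, l) = (M - 1/998)*(M + l) = (-1/998 + M)*(M + l))
R = -29 (R = 16 - 45 = -29)
m(G, Z) = -31 (m(G, Z) = -2 - 29 = -31)
m(814, -633)/Y(69, 276) = -31/(69² - 1/998*69 - 1/998*276 + 69*276) = -31/(4761 - 69/998 - 138/499 + 19044) = -31/23757045/998 = -31*998/23757045 = -30938/23757045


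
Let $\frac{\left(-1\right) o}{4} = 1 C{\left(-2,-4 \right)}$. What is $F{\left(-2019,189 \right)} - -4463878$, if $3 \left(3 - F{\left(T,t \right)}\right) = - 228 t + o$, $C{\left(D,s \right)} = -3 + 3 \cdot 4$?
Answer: $4478257$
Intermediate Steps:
$C{\left(D,s \right)} = 9$ ($C{\left(D,s \right)} = -3 + 12 = 9$)
$o = -36$ ($o = - 4 \cdot 1 \cdot 9 = \left(-4\right) 9 = -36$)
$F{\left(T,t \right)} = 15 + 76 t$ ($F{\left(T,t \right)} = 3 - \frac{- 228 t - 36}{3} = 3 - \frac{-36 - 228 t}{3} = 3 + \left(12 + 76 t\right) = 15 + 76 t$)
$F{\left(-2019,189 \right)} - -4463878 = \left(15 + 76 \cdot 189\right) - -4463878 = \left(15 + 14364\right) + 4463878 = 14379 + 4463878 = 4478257$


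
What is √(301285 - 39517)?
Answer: 2*√65442 ≈ 511.63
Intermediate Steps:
√(301285 - 39517) = √261768 = 2*√65442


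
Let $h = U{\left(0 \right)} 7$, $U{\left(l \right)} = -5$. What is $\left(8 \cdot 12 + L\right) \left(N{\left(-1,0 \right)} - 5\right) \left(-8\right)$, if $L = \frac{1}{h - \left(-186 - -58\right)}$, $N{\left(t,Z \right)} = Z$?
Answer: $\frac{357160}{93} \approx 3840.4$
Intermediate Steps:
$h = -35$ ($h = \left(-5\right) 7 = -35$)
$L = \frac{1}{93}$ ($L = \frac{1}{-35 - \left(-186 - -58\right)} = \frac{1}{-35 - \left(-186 + 58\right)} = \frac{1}{-35 - -128} = \frac{1}{-35 + 128} = \frac{1}{93} \approx 0.010753$)
$\left(8 \cdot 12 + L\right) \left(N{\left(-1,0 \right)} - 5\right) \left(-8\right) = \left(8 \cdot 12 + \frac{1}{93}\right) \left(0 - 5\right) \left(-8\right) = \left(96 + \frac{1}{93}\right) \left(\left(-5\right) \left(-8\right)\right) = \frac{8929}{93} \cdot 40 = \frac{357160}{93}$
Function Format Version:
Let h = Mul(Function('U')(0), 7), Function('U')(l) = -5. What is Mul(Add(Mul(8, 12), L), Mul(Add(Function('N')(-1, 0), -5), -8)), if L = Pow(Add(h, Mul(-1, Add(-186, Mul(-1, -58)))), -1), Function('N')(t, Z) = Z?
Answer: Rational(357160, 93) ≈ 3840.4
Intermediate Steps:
h = -35 (h = Mul(-5, 7) = -35)
L = Rational(1, 93) (L = Pow(Add(-35, Mul(-1, Add(-186, Mul(-1, -58)))), -1) = Pow(Add(-35, Mul(-1, Add(-186, 58))), -1) = Pow(Add(-35, Mul(-1, -128)), -1) = Pow(Add(-35, 128), -1) = Pow(93, -1) = Rational(1, 93) ≈ 0.010753)
Mul(Add(Mul(8, 12), L), Mul(Add(Function('N')(-1, 0), -5), -8)) = Mul(Add(Mul(8, 12), Rational(1, 93)), Mul(Add(0, -5), -8)) = Mul(Add(96, Rational(1, 93)), Mul(-5, -8)) = Mul(Rational(8929, 93), 40) = Rational(357160, 93)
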